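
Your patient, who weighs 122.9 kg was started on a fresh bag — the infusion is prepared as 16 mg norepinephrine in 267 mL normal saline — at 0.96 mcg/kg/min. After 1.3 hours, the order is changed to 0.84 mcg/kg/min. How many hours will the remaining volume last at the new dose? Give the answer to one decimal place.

Initial rate:
Dose = 0.96 mcg/kg/min × 122.9 kg = 117.984 mcg/min
117.984 mcg/min × 60 min/hr = 7079.04 mcg/hr
Concentration = 16 mg ÷ 267 mL = 0.05992509 mg/mL = 59.92509 mcg/mL
Rate = 7079.04 mcg/hr ÷ 59.92509 mcg/mL = 118.1315 mL/hr
Volume infused so far = 118.1315 mL/hr × 1.3 hr = 153.5709 mL
Volume remaining = 267 − 153.5709 = 113.4291 mL
New rate:
Dose = 0.84 mcg/kg/min × 122.9 kg = 103.236 mcg/min
103.236 mcg/min × 60 min/hr = 6194.16 mcg/hr
Rate = 6194.16 mcg/hr ÷ 59.92509 mcg/mL = 103.365 mL/hr
Time remaining = 113.4291 mL ÷ 103.365 mL/hr = 1.097364 hr

1.1 hours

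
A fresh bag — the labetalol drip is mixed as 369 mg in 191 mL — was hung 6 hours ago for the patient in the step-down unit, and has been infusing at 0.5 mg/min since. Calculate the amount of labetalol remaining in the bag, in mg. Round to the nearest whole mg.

0.5 mg/min × 60 min/hr = 30 mg/hr
Concentration = 369 mg ÷ 191 mL = 1.931937 mg/mL
Rate = 30 mg/hr ÷ 1.931937 mg/mL = 15.52846 mL/hr
Volume infused = 15.52846 mL/hr × 6 hr = 93.17073 mL
Volume remaining = 191 − 93.17073 = 97.82927 mL
Drug remaining = 97.82927 mL × 1.931937 mg/mL = 189 mg

189 mg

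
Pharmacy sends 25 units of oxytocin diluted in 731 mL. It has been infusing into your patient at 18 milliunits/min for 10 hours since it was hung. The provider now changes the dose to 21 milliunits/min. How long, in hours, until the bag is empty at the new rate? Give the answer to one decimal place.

Initial rate:
18 milliunits/min × 60 min/hr = 1080 milliunits/hr
Concentration = 25 units ÷ 731 mL = 0.03419973 units/mL = 34.19973 milliunits/mL
Rate = 1080 milliunits/hr ÷ 34.19973 milliunits/mL = 31.5792 mL/hr
Volume infused so far = 31.5792 mL/hr × 10 hr = 315.792 mL
Volume remaining = 731 − 315.792 = 415.208 mL
New rate:
21 milliunits/min × 60 min/hr = 1260 milliunits/hr
Rate = 1260 milliunits/hr ÷ 34.19973 milliunits/mL = 36.8424 mL/hr
Time remaining = 415.208 mL ÷ 36.8424 mL/hr = 11.26984 hr

11.3 hours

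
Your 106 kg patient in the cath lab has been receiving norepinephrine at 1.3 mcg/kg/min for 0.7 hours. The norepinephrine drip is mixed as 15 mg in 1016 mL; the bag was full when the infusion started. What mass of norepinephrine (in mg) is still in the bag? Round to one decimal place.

Dose = 1.3 mcg/kg/min × 106 kg = 137.8 mcg/min
137.8 mcg/min × 60 min/hr = 8268 mcg/hr
Concentration = 15 mg ÷ 1016 mL = 0.01476378 mg/mL = 14.76378 mcg/mL
Rate = 8268 mcg/hr ÷ 14.76378 mcg/mL = 560.0192 mL/hr
Volume infused = 560.0192 mL/hr × 0.7 hr = 392.0134 mL
Volume remaining = 1016 − 392.0134 = 623.9866 mL
Drug remaining = 623.9866 mL × 14.76378 mcg/mL = 9212.4 mcg = 9.2124 mg

9.2 mg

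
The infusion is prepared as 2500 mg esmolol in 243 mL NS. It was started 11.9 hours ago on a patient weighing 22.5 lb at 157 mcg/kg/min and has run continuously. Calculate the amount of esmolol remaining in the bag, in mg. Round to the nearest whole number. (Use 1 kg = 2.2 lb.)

Weight = 22.5 lb ÷ 2.2 lb/kg = 10.22727 kg
Dose = 157 mcg/kg/min × 10.22727 kg = 1605.682 mcg/min
1605.682 mcg/min × 60 min/hr = 96340.91 mcg/hr
Concentration = 2500 mg ÷ 243 mL = 10.28807 mg/mL = 10288.07 mcg/mL
Rate = 96340.91 mcg/hr ÷ 10288.07 mcg/mL = 9.364336 mL/hr
Volume infused = 9.364336 mL/hr × 11.9 hr = 111.4356 mL
Volume remaining = 243 − 111.4356 = 131.5644 mL
Drug remaining = 131.5644 mL × 10288.07 mcg/mL = 1353543 mcg = 1353.543 mg

1354 mg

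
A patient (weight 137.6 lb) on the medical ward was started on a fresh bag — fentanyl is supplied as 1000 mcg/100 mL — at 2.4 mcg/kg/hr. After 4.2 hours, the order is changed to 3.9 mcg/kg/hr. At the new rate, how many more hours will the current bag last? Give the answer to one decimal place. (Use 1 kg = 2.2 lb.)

1.5 hours

Initial rate:
Weight = 137.6 lb ÷ 2.2 lb/kg = 62.54545 kg
Dose = 2.4 mcg/kg/hr × 62.54545 kg = 150.1091 mcg/hr
Concentration = 1000 mcg ÷ 100 mL = 10 mcg/mL
Rate = 150.1091 mcg/hr ÷ 10 mcg/mL = 15.01091 mL/hr
Volume infused so far = 15.01091 mL/hr × 4.2 hr = 63.04582 mL
Volume remaining = 100 − 63.04582 = 36.95418 mL
New rate:
Dose = 3.9 mcg/kg/hr × 62.54545 kg = 243.9273 mcg/hr
Rate = 243.9273 mcg/hr ÷ 10 mcg/mL = 24.39273 mL/hr
Time remaining = 36.95418 mL ÷ 24.39273 mL/hr = 1.514967 hr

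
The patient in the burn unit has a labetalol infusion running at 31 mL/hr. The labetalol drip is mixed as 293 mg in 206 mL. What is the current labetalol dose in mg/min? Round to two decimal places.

Concentration = 293 mg ÷ 206 mL = 1.42233 mg/mL
Drug rate = 31 mL/hr × 1.42233 mg/mL = 44.09223 mg/hr
44.09223 mg/hr ÷ 60 min/hr = 0.7348706 mg/min

0.73 mg/min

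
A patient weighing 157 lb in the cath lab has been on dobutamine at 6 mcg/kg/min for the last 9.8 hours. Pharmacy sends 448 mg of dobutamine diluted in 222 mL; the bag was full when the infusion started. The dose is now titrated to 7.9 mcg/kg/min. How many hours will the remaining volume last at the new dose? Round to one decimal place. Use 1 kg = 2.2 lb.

Initial rate:
Weight = 157 lb ÷ 2.2 lb/kg = 71.36364 kg
Dose = 6 mcg/kg/min × 71.36364 kg = 428.1818 mcg/min
428.1818 mcg/min × 60 min/hr = 25690.91 mcg/hr
Concentration = 448 mg ÷ 222 mL = 2.018018 mg/mL = 2018.018 mcg/mL
Rate = 25690.91 mcg/hr ÷ 2018.018 mcg/mL = 12.73076 mL/hr
Volume infused so far = 12.73076 mL/hr × 9.8 hr = 124.7615 mL
Volume remaining = 222 − 124.7615 = 97.23852 mL
New rate:
Dose = 7.9 mcg/kg/min × 71.36364 kg = 563.7727 mcg/min
563.7727 mcg/min × 60 min/hr = 33826.36 mcg/hr
Rate = 33826.36 mcg/hr ÷ 2018.018 mcg/mL = 16.76217 mL/hr
Time remaining = 97.23852 mL ÷ 16.76217 mL/hr = 5.80107 hr

5.8 hours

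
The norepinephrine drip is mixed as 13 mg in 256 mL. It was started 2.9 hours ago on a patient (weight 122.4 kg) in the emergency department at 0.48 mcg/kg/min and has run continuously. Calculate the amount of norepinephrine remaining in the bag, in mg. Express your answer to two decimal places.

Dose = 0.48 mcg/kg/min × 122.4 kg = 58.752 mcg/min
58.752 mcg/min × 60 min/hr = 3525.12 mcg/hr
Concentration = 13 mg ÷ 256 mL = 0.05078125 mg/mL = 50.78125 mcg/mL
Rate = 3525.12 mcg/hr ÷ 50.78125 mcg/mL = 69.41775 mL/hr
Volume infused = 69.41775 mL/hr × 2.9 hr = 201.3115 mL
Volume remaining = 256 − 201.3115 = 54.68853 mL
Drug remaining = 54.68853 mL × 50.78125 mcg/mL = 2777.152 mcg = 2.777152 mg

2.78 mg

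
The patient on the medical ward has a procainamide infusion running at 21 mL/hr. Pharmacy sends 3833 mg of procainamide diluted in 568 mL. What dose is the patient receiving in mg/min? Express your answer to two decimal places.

2.36 mg/min

Concentration = 3833 mg ÷ 568 mL = 6.748239 mg/mL
Drug rate = 21 mL/hr × 6.748239 mg/mL = 141.713 mg/hr
141.713 mg/hr ÷ 60 min/hr = 2.361884 mg/min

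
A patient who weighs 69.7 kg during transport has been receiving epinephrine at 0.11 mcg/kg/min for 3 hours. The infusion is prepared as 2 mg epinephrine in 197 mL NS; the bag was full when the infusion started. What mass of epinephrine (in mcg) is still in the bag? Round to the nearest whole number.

620 mcg

Dose = 0.11 mcg/kg/min × 69.7 kg = 7.667 mcg/min
7.667 mcg/min × 60 min/hr = 460.02 mcg/hr
Concentration = 2 mg ÷ 197 mL = 0.01015228 mg/mL = 10.15228 mcg/mL
Rate = 460.02 mcg/hr ÷ 10.15228 mcg/mL = 45.31197 mL/hr
Volume infused = 45.31197 mL/hr × 3 hr = 135.9359 mL
Volume remaining = 197 − 135.9359 = 61.06409 mL
Drug remaining = 61.06409 mL × 10.15228 mcg/mL = 619.94 mcg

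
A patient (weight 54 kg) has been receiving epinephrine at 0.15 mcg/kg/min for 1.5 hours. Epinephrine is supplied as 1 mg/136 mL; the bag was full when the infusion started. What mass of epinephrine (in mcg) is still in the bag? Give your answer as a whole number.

271 mcg

Dose = 0.15 mcg/kg/min × 54 kg = 8.1 mcg/min
8.1 mcg/min × 60 min/hr = 486 mcg/hr
Concentration = 1 mg ÷ 136 mL = 0.007352941 mg/mL = 7.352941 mcg/mL
Rate = 486 mcg/hr ÷ 7.352941 mcg/mL = 66.096 mL/hr
Volume infused = 66.096 mL/hr × 1.5 hr = 99.144 mL
Volume remaining = 136 − 99.144 = 36.856 mL
Drug remaining = 36.856 mL × 7.352941 mcg/mL = 271 mcg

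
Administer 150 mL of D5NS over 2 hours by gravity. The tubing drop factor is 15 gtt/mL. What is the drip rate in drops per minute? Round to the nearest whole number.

150 mL ÷ (2 hr × 60 = 120 min) = 1.25 mL/min
1.25 mL/min × 15 gtt/mL = 18.75 gtt/min

19 gtt/min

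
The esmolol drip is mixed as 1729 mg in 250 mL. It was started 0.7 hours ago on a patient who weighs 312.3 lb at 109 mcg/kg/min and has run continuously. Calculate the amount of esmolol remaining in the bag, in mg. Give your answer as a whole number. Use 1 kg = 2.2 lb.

1079 mg

Weight = 312.3 lb ÷ 2.2 lb/kg = 141.9545 kg
Dose = 109 mcg/kg/min × 141.9545 kg = 15473.05 mcg/min
15473.05 mcg/min × 60 min/hr = 928382.7 mcg/hr
Concentration = 1729 mg ÷ 250 mL = 6.916 mg/mL = 6916 mcg/mL
Rate = 928382.7 mcg/hr ÷ 6916 mcg/mL = 134.2369 mL/hr
Volume infused = 134.2369 mL/hr × 0.7 hr = 93.96586 mL
Volume remaining = 250 − 93.96586 = 156.0341 mL
Drug remaining = 156.0341 mL × 6916 mcg/mL = 1079132 mcg = 1079.132 mg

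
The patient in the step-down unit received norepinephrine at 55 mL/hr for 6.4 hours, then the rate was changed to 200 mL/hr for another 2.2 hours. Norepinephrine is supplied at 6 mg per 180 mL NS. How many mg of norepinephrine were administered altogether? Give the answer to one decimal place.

Concentration = 6 mg ÷ 180 mL = 0.03333333 mg/mL
Stage 1: 55 mL/hr × 6.4 hr = 352 mL → 352 mL × 0.03333333 mg/mL = 11.73333 mg
Stage 2: 200 mL/hr × 2.2 hr = 440 mL → 440 mL × 0.03333333 mg/mL = 14.66667 mg
Total = 11.73333 + 14.66667 = 26.4 mg

26.4 mg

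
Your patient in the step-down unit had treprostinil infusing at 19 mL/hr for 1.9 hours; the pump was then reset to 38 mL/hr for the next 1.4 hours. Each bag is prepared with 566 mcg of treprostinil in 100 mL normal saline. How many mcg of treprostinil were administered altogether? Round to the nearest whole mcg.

505 mcg

Concentration = 566 mcg ÷ 100 mL = 5.66 mcg/mL
Stage 1: 19 mL/hr × 1.9 hr = 36.1 mL → 36.1 mL × 5.66 mcg/mL = 204.326 mcg
Stage 2: 38 mL/hr × 1.4 hr = 53.2 mL → 53.2 mL × 5.66 mcg/mL = 301.112 mcg
Total = 204.326 + 301.112 = 505.438 mcg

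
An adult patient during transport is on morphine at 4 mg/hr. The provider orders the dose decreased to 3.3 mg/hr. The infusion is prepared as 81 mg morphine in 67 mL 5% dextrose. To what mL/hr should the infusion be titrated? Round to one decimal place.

2.7 mL/hr

Concentration = 81 mg ÷ 67 mL = 1.208955 mg/mL
Rate = 3.3 mg/hr ÷ 1.208955 mg/mL = 2.72963 mL/hr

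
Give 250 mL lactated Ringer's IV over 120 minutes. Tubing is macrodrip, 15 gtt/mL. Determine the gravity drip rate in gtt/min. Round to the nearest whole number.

250 mL ÷ (120 min) = 2.083333 mL/min
2.083333 mL/min × 15 gtt/mL = 31.25 gtt/min

31 gtt/min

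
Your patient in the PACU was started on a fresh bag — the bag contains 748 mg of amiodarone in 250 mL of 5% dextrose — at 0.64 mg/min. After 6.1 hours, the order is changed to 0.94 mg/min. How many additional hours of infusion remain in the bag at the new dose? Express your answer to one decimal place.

9.1 hours

Initial rate:
0.64 mg/min × 60 min/hr = 38.4 mg/hr
Concentration = 748 mg ÷ 250 mL = 2.992 mg/mL
Rate = 38.4 mg/hr ÷ 2.992 mg/mL = 12.83422 mL/hr
Volume infused so far = 12.83422 mL/hr × 6.1 hr = 78.28877 mL
Volume remaining = 250 − 78.28877 = 171.7112 mL
New rate:
0.94 mg/min × 60 min/hr = 56.4 mg/hr
Rate = 56.4 mg/hr ÷ 2.992 mg/mL = 18.85027 mL/hr
Time remaining = 171.7112 mL ÷ 18.85027 mL/hr = 9.10922 hr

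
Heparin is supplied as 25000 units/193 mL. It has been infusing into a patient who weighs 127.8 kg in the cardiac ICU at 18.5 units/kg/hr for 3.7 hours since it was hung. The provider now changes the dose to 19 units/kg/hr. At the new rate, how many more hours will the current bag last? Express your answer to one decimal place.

Initial rate:
Dose = 18.5 units/kg/hr × 127.8 kg = 2364.3 units/hr
Concentration = 25000 units ÷ 193 mL = 129.5337 units/mL
Rate = 2364.3 units/hr ÷ 129.5337 units/mL = 18.2524 mL/hr
Volume infused so far = 18.2524 mL/hr × 3.7 hr = 67.53387 mL
Volume remaining = 193 − 67.53387 = 125.4661 mL
New rate:
Dose = 19 units/kg/hr × 127.8 kg = 2428.2 units/hr
Rate = 2428.2 units/hr ÷ 129.5337 units/mL = 18.7457 mL/hr
Time remaining = 125.4661 mL ÷ 18.7457 mL/hr = 6.693061 hr

6.7 hours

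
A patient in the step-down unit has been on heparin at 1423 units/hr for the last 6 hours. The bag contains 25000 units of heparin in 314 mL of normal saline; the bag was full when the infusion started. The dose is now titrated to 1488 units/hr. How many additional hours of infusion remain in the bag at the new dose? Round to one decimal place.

11.1 hours

Initial rate:
Concentration = 25000 units ÷ 314 mL = 79.61783 units/mL
Rate = 1423 units/hr ÷ 79.61783 units/mL = 17.87288 mL/hr
Volume infused so far = 17.87288 mL/hr × 6 hr = 107.2373 mL
Volume remaining = 314 − 107.2373 = 206.7627 mL
New rate:
Rate = 1488 units/hr ÷ 79.61783 units/mL = 18.68928 mL/hr
Time remaining = 206.7627 mL ÷ 18.68928 mL/hr = 11.06317 hr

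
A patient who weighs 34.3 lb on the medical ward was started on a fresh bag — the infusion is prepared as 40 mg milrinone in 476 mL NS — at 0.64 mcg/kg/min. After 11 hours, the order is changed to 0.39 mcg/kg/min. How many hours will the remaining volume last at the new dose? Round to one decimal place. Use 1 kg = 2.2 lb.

Initial rate:
Weight = 34.3 lb ÷ 2.2 lb/kg = 15.59091 kg
Dose = 0.64 mcg/kg/min × 15.59091 kg = 9.978182 mcg/min
9.978182 mcg/min × 60 min/hr = 598.6909 mcg/hr
Concentration = 40 mg ÷ 476 mL = 0.08403361 mg/mL = 84.03361 mcg/mL
Rate = 598.6909 mcg/hr ÷ 84.03361 mcg/mL = 7.124422 mL/hr
Volume infused so far = 7.124422 mL/hr × 11 hr = 78.36864 mL
Volume remaining = 476 − 78.36864 = 397.6314 mL
New rate:
Dose = 0.39 mcg/kg/min × 15.59091 kg = 6.080455 mcg/min
6.080455 mcg/min × 60 min/hr = 364.8273 mcg/hr
Rate = 364.8273 mcg/hr ÷ 84.03361 mcg/mL = 4.341445 mL/hr
Time remaining = 397.6314 mL ÷ 4.341445 mL/hr = 91.58964 hr

91.6 hours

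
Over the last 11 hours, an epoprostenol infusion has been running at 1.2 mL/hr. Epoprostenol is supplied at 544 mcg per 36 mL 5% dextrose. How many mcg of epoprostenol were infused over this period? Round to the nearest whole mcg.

Concentration = 544 mcg ÷ 36 mL = 15.11111 mcg/mL = 15111.11 ng/mL
Drug rate = 1.2 mL/hr × 15111.11 ng/mL = 18133.33 ng/hr
Total = 18133.33 ng/hr × 11 hr = 199466.7 ng = 199.4667 mcg

199 mcg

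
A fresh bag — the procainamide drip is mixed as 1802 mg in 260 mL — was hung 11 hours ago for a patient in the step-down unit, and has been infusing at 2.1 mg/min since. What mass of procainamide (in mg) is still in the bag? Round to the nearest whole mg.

416 mg

2.1 mg/min × 60 min/hr = 126 mg/hr
Concentration = 1802 mg ÷ 260 mL = 6.930769 mg/mL
Rate = 126 mg/hr ÷ 6.930769 mg/mL = 18.1798 mL/hr
Volume infused = 18.1798 mL/hr × 11 hr = 199.9778 mL
Volume remaining = 260 − 199.9778 = 60.0222 mL
Drug remaining = 60.0222 mL × 6.930769 mg/mL = 416 mg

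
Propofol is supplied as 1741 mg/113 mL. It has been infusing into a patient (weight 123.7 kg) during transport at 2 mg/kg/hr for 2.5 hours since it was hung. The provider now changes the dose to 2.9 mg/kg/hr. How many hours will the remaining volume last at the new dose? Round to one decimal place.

3.1 hours

Initial rate:
Dose = 2 mg/kg/hr × 123.7 kg = 247.4 mg/hr
Concentration = 1741 mg ÷ 113 mL = 15.40708 mg/mL
Rate = 247.4 mg/hr ÷ 15.40708 mg/mL = 16.05755 mL/hr
Volume infused so far = 16.05755 mL/hr × 2.5 hr = 40.14388 mL
Volume remaining = 113 − 40.14388 = 72.85612 mL
New rate:
Dose = 2.9 mg/kg/hr × 123.7 kg = 358.73 mg/hr
Rate = 358.73 mg/hr ÷ 15.40708 mg/mL = 23.28345 mL/hr
Time remaining = 72.85612 mL ÷ 23.28345 mL/hr = 3.129094 hr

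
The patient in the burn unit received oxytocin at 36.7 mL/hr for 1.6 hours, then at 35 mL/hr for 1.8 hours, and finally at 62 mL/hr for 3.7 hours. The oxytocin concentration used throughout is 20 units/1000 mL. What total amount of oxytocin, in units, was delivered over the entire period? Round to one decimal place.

Concentration = 20 units ÷ 1000 mL = 0.02 units/mL
Stage 1: 36.7 mL/hr × 1.6 hr = 58.72 mL → 58.72 mL × 0.02 units/mL = 1.1744 units
Stage 2: 35 mL/hr × 1.8 hr = 63 mL → 63 mL × 0.02 units/mL = 1.26 units
Stage 3: 62 mL/hr × 3.7 hr = 229.4 mL → 229.4 mL × 0.02 units/mL = 4.588 units
Total = 1.1744 + 1.26 + 4.588 = 7.0224 units

7.0 units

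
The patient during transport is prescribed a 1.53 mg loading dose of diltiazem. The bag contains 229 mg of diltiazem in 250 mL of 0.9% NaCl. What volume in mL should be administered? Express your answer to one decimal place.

1.7 mL

Concentration = 229 mg ÷ 250 mL = 0.916 mg/mL
Volume = 1.53 mg ÷ 0.916 mg/mL = 1.670306 mL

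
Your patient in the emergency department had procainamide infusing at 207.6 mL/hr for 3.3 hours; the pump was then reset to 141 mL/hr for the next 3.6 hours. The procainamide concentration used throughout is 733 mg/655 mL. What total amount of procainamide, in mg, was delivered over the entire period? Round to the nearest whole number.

Concentration = 733 mg ÷ 655 mL = 1.119084 mg/mL
Stage 1: 207.6 mL/hr × 3.3 hr = 685.08 mL → 685.08 mL × 1.119084 mg/mL = 766.662 mg
Stage 2: 141 mL/hr × 3.6 hr = 507.6 mL → 507.6 mL × 1.119084 mg/mL = 568.047 mg
Total = 766.662 + 568.047 = 1334.709 mg

1335 mg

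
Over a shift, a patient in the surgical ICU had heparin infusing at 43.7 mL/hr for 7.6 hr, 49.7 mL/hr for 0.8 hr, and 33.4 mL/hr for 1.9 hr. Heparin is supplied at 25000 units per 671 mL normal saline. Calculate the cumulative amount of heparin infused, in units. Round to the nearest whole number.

Concentration = 25000 units ÷ 671 mL = 37.25782 units/mL
Stage 1: 43.7 mL/hr × 7.6 hr = 332.12 mL → 332.12 mL × 37.25782 units/mL = 12374.07 units
Stage 2: 49.7 mL/hr × 0.8 hr = 39.76 mL → 39.76 mL × 37.25782 units/mL = 1481.371 units
Stage 3: 33.4 mL/hr × 1.9 hr = 63.46 mL → 63.46 mL × 37.25782 units/mL = 2364.382 units
Total = 12374.07 + 1481.371 + 2364.382 = 16219.82 units

16220 units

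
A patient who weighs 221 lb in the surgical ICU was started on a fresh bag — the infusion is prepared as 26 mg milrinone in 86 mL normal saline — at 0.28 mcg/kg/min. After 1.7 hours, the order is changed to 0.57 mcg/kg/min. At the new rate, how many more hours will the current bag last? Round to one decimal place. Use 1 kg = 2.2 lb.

6.7 hours

Initial rate:
Weight = 221 lb ÷ 2.2 lb/kg = 100.4545 kg
Dose = 0.28 mcg/kg/min × 100.4545 kg = 28.12727 mcg/min
28.12727 mcg/min × 60 min/hr = 1687.636 mcg/hr
Concentration = 26 mg ÷ 86 mL = 0.3023256 mg/mL = 302.3256 mcg/mL
Rate = 1687.636 mcg/hr ÷ 302.3256 mcg/mL = 5.582182 mL/hr
Volume infused so far = 5.582182 mL/hr × 1.7 hr = 9.489709 mL
Volume remaining = 86 − 9.489709 = 76.51029 mL
New rate:
Dose = 0.57 mcg/kg/min × 100.4545 kg = 57.25909 mcg/min
57.25909 mcg/min × 60 min/hr = 3435.545 mcg/hr
Rate = 3435.545 mcg/hr ÷ 302.3256 mcg/mL = 11.36373 mL/hr
Time remaining = 76.51029 mL ÷ 11.36373 mL/hr = 6.732852 hr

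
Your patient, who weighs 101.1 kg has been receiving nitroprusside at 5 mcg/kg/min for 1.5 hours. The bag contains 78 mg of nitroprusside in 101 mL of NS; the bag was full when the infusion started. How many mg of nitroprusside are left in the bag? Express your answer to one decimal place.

Dose = 5 mcg/kg/min × 101.1 kg = 505.5 mcg/min
505.5 mcg/min × 60 min/hr = 30330 mcg/hr
Concentration = 78 mg ÷ 101 mL = 0.7722772 mg/mL = 772.2772 mcg/mL
Rate = 30330 mcg/hr ÷ 772.2772 mcg/mL = 39.27346 mL/hr
Volume infused = 39.27346 mL/hr × 1.5 hr = 58.91019 mL
Volume remaining = 101 − 58.91019 = 42.08981 mL
Drug remaining = 42.08981 mL × 772.2772 mcg/mL = 32505 mcg = 32.505 mg

32.5 mg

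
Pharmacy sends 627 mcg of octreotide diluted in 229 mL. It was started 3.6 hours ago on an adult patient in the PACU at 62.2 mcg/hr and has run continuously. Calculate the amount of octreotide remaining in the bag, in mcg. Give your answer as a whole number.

Concentration = 627 mcg ÷ 229 mL = 2.737991 mcg/mL
Rate = 62.2 mcg/hr ÷ 2.737991 mcg/mL = 22.71738 mL/hr
Volume infused = 22.71738 mL/hr × 3.6 hr = 81.78258 mL
Volume remaining = 229 − 81.78258 = 147.2174 mL
Drug remaining = 147.2174 mL × 2.737991 mcg/mL = 403.08 mcg

403 mcg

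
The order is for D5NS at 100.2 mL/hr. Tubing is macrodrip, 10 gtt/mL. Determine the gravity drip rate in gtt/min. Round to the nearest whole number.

100.2 mL/hr ÷ 60 min/hr = 1.67 mL/min
1.67 mL/min × 10 gtt/mL = 16.7 gtt/min

17 gtt/min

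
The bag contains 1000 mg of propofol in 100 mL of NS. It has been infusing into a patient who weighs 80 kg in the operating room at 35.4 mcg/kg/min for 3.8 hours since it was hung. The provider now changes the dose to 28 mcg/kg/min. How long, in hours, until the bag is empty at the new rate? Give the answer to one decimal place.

2.6 hours

Initial rate:
Dose = 35.4 mcg/kg/min × 80 kg = 2832 mcg/min
2832 mcg/min × 60 min/hr = 169920 mcg/hr
Concentration = 1000 mg ÷ 100 mL = 10 mg/mL = 10000 mcg/mL
Rate = 169920 mcg/hr ÷ 10000 mcg/mL = 16.992 mL/hr
Volume infused so far = 16.992 mL/hr × 3.8 hr = 64.5696 mL
Volume remaining = 100 − 64.5696 = 35.4304 mL
New rate:
Dose = 28 mcg/kg/min × 80 kg = 2240 mcg/min
2240 mcg/min × 60 min/hr = 134400 mcg/hr
Rate = 134400 mcg/hr ÷ 10000 mcg/mL = 13.44 mL/hr
Time remaining = 35.4304 mL ÷ 13.44 mL/hr = 2.63619 hr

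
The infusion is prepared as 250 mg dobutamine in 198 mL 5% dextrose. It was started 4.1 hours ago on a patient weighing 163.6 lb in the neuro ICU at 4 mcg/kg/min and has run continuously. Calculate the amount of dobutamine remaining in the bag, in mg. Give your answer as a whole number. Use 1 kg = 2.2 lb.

177 mg

Weight = 163.6 lb ÷ 2.2 lb/kg = 74.36364 kg
Dose = 4 mcg/kg/min × 74.36364 kg = 297.4545 mcg/min
297.4545 mcg/min × 60 min/hr = 17847.27 mcg/hr
Concentration = 250 mg ÷ 198 mL = 1.262626 mg/mL = 1262.626 mcg/mL
Rate = 17847.27 mcg/hr ÷ 1262.626 mcg/mL = 14.13504 mL/hr
Volume infused = 14.13504 mL/hr × 4.1 hr = 57.95366 mL
Volume remaining = 198 − 57.95366 = 140.0463 mL
Drug remaining = 140.0463 mL × 1262.626 mcg/mL = 176826.2 mcg = 176.8262 mg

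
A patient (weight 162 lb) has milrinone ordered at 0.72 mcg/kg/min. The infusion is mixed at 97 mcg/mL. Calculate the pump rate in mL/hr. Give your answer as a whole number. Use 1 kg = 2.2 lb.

33 mL/hr

Weight = 162 lb ÷ 2.2 lb/kg = 73.63636 kg
Dose = 0.72 mcg/kg/min × 73.63636 kg = 53.01818 mcg/min
53.01818 mcg/min × 60 min/hr = 3181.091 mcg/hr
Rate = 3181.091 mcg/hr ÷ 97 mcg/mL = 32.79475 mL/hr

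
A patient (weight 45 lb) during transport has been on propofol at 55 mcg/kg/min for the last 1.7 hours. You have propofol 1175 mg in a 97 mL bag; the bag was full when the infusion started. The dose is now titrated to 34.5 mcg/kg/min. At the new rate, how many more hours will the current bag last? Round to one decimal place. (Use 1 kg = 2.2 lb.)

25.0 hours

Initial rate:
Weight = 45 lb ÷ 2.2 lb/kg = 20.45455 kg
Dose = 55 mcg/kg/min × 20.45455 kg = 1125 mcg/min
1125 mcg/min × 60 min/hr = 67500 mcg/hr
Concentration = 1175 mg ÷ 97 mL = 12.1134 mg/mL = 12113.4 mcg/mL
Rate = 67500 mcg/hr ÷ 12113.4 mcg/mL = 5.57234 mL/hr
Volume infused so far = 5.57234 mL/hr × 1.7 hr = 9.472979 mL
Volume remaining = 97 − 9.472979 = 87.52702 mL
New rate:
Dose = 34.5 mcg/kg/min × 20.45455 kg = 705.6818 mcg/min
705.6818 mcg/min × 60 min/hr = 42340.91 mcg/hr
Rate = 42340.91 mcg/hr ÷ 12113.4 mcg/mL = 3.495377 mL/hr
Time remaining = 87.52702 mL ÷ 3.495377 mL/hr = 25.04079 hr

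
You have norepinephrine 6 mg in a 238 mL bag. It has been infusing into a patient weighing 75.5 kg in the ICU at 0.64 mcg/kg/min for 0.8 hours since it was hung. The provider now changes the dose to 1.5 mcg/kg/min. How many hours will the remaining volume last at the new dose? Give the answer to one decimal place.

Initial rate:
Dose = 0.64 mcg/kg/min × 75.5 kg = 48.32 mcg/min
48.32 mcg/min × 60 min/hr = 2899.2 mcg/hr
Concentration = 6 mg ÷ 238 mL = 0.02521008 mg/mL = 25.21008 mcg/mL
Rate = 2899.2 mcg/hr ÷ 25.21008 mcg/mL = 115.0016 mL/hr
Volume infused so far = 115.0016 mL/hr × 0.8 hr = 92.00128 mL
Volume remaining = 238 − 92.00128 = 145.9987 mL
New rate:
Dose = 1.5 mcg/kg/min × 75.5 kg = 113.25 mcg/min
113.25 mcg/min × 60 min/hr = 6795 mcg/hr
Rate = 6795 mcg/hr ÷ 25.21008 mcg/mL = 269.535 mL/hr
Time remaining = 145.9987 mL ÷ 269.535 mL/hr = 0.5416689 hr

0.5 hours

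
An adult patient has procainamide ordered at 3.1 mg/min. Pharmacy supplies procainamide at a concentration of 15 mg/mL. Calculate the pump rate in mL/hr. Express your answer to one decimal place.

12.4 mL/hr

3.1 mg/min × 60 min/hr = 186 mg/hr
Rate = 186 mg/hr ÷ 15 mg/mL = 12.4 mL/hr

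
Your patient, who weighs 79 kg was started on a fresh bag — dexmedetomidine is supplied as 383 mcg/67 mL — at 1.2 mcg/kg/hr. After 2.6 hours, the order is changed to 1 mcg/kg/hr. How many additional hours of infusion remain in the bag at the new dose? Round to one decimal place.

Initial rate:
Dose = 1.2 mcg/kg/hr × 79 kg = 94.8 mcg/hr
Concentration = 383 mcg ÷ 67 mL = 5.716418 mcg/mL
Rate = 94.8 mcg/hr ÷ 5.716418 mcg/mL = 16.58381 mL/hr
Volume infused so far = 16.58381 mL/hr × 2.6 hr = 43.11791 mL
Volume remaining = 67 − 43.11791 = 23.88209 mL
New rate:
Dose = 1 mcg/kg/hr × 79 kg = 79 mcg/hr
Rate = 79 mcg/hr ÷ 5.716418 mcg/mL = 13.81984 mL/hr
Time remaining = 23.88209 mL ÷ 13.81984 mL/hr = 1.728101 hr

1.7 hours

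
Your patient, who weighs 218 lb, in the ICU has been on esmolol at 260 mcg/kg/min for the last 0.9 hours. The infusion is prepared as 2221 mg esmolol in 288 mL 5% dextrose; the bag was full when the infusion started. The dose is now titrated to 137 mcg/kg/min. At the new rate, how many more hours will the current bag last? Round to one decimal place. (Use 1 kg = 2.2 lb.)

1.0 hours

Initial rate:
Weight = 218 lb ÷ 2.2 lb/kg = 99.09091 kg
Dose = 260 mcg/kg/min × 99.09091 kg = 25763.64 mcg/min
25763.64 mcg/min × 60 min/hr = 1545818 mcg/hr
Concentration = 2221 mg ÷ 288 mL = 7.711806 mg/mL = 7711.806 mcg/mL
Rate = 1545818 mcg/hr ÷ 7711.806 mcg/mL = 200.4483 mL/hr
Volume infused so far = 200.4483 mL/hr × 0.9 hr = 180.4035 mL
Volume remaining = 288 − 180.4035 = 107.5965 mL
New rate:
Dose = 137 mcg/kg/min × 99.09091 kg = 13575.45 mcg/min
13575.45 mcg/min × 60 min/hr = 814527.3 mcg/hr
Rate = 814527.3 mcg/hr ÷ 7711.806 mcg/mL = 105.6208 mL/hr
Time remaining = 107.5965 mL ÷ 105.6208 mL/hr = 1.018706 hr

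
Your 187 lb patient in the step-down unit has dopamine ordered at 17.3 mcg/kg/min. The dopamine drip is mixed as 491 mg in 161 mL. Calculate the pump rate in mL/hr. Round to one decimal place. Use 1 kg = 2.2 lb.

28.9 mL/hr

Weight = 187 lb ÷ 2.2 lb/kg = 85 kg
Dose = 17.3 mcg/kg/min × 85 kg = 1470.5 mcg/min
1470.5 mcg/min × 60 min/hr = 88230 mcg/hr
Concentration = 491 mg ÷ 161 mL = 3.049689 mg/mL = 3049.689 mcg/mL
Rate = 88230 mcg/hr ÷ 3049.689 mcg/mL = 28.93081 mL/hr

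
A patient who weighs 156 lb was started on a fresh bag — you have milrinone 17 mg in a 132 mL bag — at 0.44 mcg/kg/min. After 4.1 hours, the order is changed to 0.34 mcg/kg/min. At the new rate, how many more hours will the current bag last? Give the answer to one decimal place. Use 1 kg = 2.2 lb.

6.4 hours

Initial rate:
Weight = 156 lb ÷ 2.2 lb/kg = 70.90909 kg
Dose = 0.44 mcg/kg/min × 70.90909 kg = 31.2 mcg/min
31.2 mcg/min × 60 min/hr = 1872 mcg/hr
Concentration = 17 mg ÷ 132 mL = 0.1287879 mg/mL = 128.7879 mcg/mL
Rate = 1872 mcg/hr ÷ 128.7879 mcg/mL = 14.53553 mL/hr
Volume infused so far = 14.53553 mL/hr × 4.1 hr = 59.59567 mL
Volume remaining = 132 − 59.59567 = 72.40433 mL
New rate:
Dose = 0.34 mcg/kg/min × 70.90909 kg = 24.10909 mcg/min
24.10909 mcg/min × 60 min/hr = 1446.545 mcg/hr
Rate = 1446.545 mcg/hr ÷ 128.7879 mcg/mL = 11.232 mL/hr
Time remaining = 72.40433 mL ÷ 11.232 mL/hr = 6.446254 hr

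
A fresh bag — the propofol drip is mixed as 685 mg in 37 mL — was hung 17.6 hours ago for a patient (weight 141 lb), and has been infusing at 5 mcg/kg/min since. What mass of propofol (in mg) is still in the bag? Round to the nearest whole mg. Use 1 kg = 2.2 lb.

347 mg

Weight = 141 lb ÷ 2.2 lb/kg = 64.09091 kg
Dose = 5 mcg/kg/min × 64.09091 kg = 320.4545 mcg/min
320.4545 mcg/min × 60 min/hr = 19227.27 mcg/hr
Concentration = 685 mg ÷ 37 mL = 18.51351 mg/mL = 18513.51 mcg/mL
Rate = 19227.27 mcg/hr ÷ 18513.51 mcg/mL = 1.038553 mL/hr
Volume infused = 1.038553 mL/hr × 17.6 hr = 18.27854 mL
Volume remaining = 37 − 18.27854 = 18.72146 mL
Drug remaining = 18.72146 mL × 18513.51 mcg/mL = 346600 mcg = 346.6 mg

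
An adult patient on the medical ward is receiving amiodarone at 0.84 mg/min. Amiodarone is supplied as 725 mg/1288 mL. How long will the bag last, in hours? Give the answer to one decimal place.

14.4 hours

0.84 mg/min × 60 min/hr = 50.4 mg/hr
Concentration = 725 mg ÷ 1288 mL = 0.5628882 mg/mL
Rate = 50.4 mg/hr ÷ 0.5628882 mg/mL = 89.53821 mL/hr
Duration = 1288 mL ÷ 89.53821 mL/hr = 14.38492 hr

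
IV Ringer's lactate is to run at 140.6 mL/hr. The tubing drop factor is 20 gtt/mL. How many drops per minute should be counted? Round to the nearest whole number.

140.6 mL/hr ÷ 60 min/hr = 2.343333 mL/min
2.343333 mL/min × 20 gtt/mL = 46.86667 gtt/min

47 gtt/min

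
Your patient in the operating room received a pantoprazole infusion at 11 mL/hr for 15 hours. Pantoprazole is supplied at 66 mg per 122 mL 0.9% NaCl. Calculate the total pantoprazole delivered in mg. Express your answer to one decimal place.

89.3 mg

Concentration = 66 mg ÷ 122 mL = 0.5409836 mg/mL
Drug rate = 11 mL/hr × 0.5409836 mg/mL = 5.95082 mg/hr
Total = 5.95082 mg/hr × 15 hr = 89.2623 mg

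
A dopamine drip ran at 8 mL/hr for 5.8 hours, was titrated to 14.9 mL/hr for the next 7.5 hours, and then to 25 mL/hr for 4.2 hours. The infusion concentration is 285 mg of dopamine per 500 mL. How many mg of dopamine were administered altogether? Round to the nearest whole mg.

Concentration = 285 mg ÷ 500 mL = 0.57 mg/mL
Stage 1: 8 mL/hr × 5.8 hr = 46.4 mL → 46.4 mL × 0.57 mg/mL = 26.448 mg
Stage 2: 14.9 mL/hr × 7.5 hr = 111.75 mL → 111.75 mL × 0.57 mg/mL = 63.6975 mg
Stage 3: 25 mL/hr × 4.2 hr = 105 mL → 105 mL × 0.57 mg/mL = 59.85 mg
Total = 26.448 + 63.6975 + 59.85 = 149.9955 mg

150 mg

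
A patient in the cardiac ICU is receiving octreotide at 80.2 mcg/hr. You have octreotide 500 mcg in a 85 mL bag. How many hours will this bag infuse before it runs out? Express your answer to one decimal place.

Concentration = 500 mcg ÷ 85 mL = 5.882353 mcg/mL
Rate = 80.2 mcg/hr ÷ 5.882353 mcg/mL = 13.634 mL/hr
Duration = 85 mL ÷ 13.634 mL/hr = 6.234414 hr

6.2 hours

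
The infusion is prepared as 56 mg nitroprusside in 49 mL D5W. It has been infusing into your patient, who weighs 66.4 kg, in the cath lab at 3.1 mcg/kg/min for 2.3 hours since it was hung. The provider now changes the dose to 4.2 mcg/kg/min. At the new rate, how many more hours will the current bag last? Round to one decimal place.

Initial rate:
Dose = 3.1 mcg/kg/min × 66.4 kg = 205.84 mcg/min
205.84 mcg/min × 60 min/hr = 12350.4 mcg/hr
Concentration = 56 mg ÷ 49 mL = 1.142857 mg/mL = 1142.857 mcg/mL
Rate = 12350.4 mcg/hr ÷ 1142.857 mcg/mL = 10.8066 mL/hr
Volume infused so far = 10.8066 mL/hr × 2.3 hr = 24.85518 mL
Volume remaining = 49 − 24.85518 = 24.14482 mL
New rate:
Dose = 4.2 mcg/kg/min × 66.4 kg = 278.88 mcg/min
278.88 mcg/min × 60 min/hr = 16732.8 mcg/hr
Rate = 16732.8 mcg/hr ÷ 1142.857 mcg/mL = 14.6412 mL/hr
Time remaining = 24.14482 mL ÷ 14.6412 mL/hr = 1.649101 hr

1.6 hours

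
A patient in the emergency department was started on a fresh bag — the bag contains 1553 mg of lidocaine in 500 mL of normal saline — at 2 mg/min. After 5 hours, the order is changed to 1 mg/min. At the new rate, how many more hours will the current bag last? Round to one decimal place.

Initial rate:
2 mg/min × 60 min/hr = 120 mg/hr
Concentration = 1553 mg ÷ 500 mL = 3.106 mg/mL
Rate = 120 mg/hr ÷ 3.106 mg/mL = 38.6349 mL/hr
Volume infused so far = 38.6349 mL/hr × 5 hr = 193.1745 mL
Volume remaining = 500 − 193.1745 = 306.8255 mL
New rate:
1 mg/min × 60 min/hr = 60 mg/hr
Rate = 60 mg/hr ÷ 3.106 mg/mL = 19.31745 mL/hr
Time remaining = 306.8255 mL ÷ 19.31745 mL/hr = 15.88333 hr

15.9 hours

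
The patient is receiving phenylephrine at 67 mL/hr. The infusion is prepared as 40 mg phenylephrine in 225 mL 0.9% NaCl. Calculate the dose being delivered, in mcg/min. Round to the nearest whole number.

Concentration = 40 mg ÷ 225 mL = 0.1777778 mg/mL = 177.7778 mcg/mL
Drug rate = 67 mL/hr × 177.7778 mcg/mL = 11911.11 mcg/hr
11911.11 mcg/hr ÷ 60 min/hr = 198.5185 mcg/min

199 mcg/min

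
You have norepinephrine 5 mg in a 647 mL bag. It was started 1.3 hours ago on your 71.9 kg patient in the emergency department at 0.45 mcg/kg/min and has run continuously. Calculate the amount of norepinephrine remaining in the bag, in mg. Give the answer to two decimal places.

Dose = 0.45 mcg/kg/min × 71.9 kg = 32.355 mcg/min
32.355 mcg/min × 60 min/hr = 1941.3 mcg/hr
Concentration = 5 mg ÷ 647 mL = 0.007727975 mg/mL = 7.727975 mcg/mL
Rate = 1941.3 mcg/hr ÷ 7.727975 mcg/mL = 251.2042 mL/hr
Volume infused = 251.2042 mL/hr × 1.3 hr = 326.5655 mL
Volume remaining = 647 − 326.5655 = 320.4345 mL
Drug remaining = 320.4345 mL × 7.727975 mcg/mL = 2476.31 mcg = 2.47631 mg

2.48 mg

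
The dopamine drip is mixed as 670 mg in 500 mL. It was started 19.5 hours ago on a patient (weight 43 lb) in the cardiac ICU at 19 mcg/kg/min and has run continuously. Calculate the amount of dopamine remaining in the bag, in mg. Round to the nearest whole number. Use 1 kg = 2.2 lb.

Weight = 43 lb ÷ 2.2 lb/kg = 19.54545 kg
Dose = 19 mcg/kg/min × 19.54545 kg = 371.3636 mcg/min
371.3636 mcg/min × 60 min/hr = 22281.82 mcg/hr
Concentration = 670 mg ÷ 500 mL = 1.34 mg/mL = 1340 mcg/mL
Rate = 22281.82 mcg/hr ÷ 1340 mcg/mL = 16.62822 mL/hr
Volume infused = 16.62822 mL/hr × 19.5 hr = 324.2503 mL
Volume remaining = 500 − 324.2503 = 175.7497 mL
Drug remaining = 175.7497 mL × 1340 mcg/mL = 235504.5 mcg = 235.5045 mg

236 mg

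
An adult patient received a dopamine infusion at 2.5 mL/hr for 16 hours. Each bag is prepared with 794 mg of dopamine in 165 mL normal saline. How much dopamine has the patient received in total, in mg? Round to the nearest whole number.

192 mg

Concentration = 794 mg ÷ 165 mL = 4.812121 mg/mL = 4812.121 mcg/mL
Drug rate = 2.5 mL/hr × 4812.121 mcg/mL = 12030.3 mcg/hr
Total = 12030.3 mcg/hr × 16 hr = 192484.8 mcg = 192.4848 mg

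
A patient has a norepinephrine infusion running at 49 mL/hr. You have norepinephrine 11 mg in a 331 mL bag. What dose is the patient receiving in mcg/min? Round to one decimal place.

27.1 mcg/min

Concentration = 11 mg ÷ 331 mL = 0.03323263 mg/mL = 33.23263 mcg/mL
Drug rate = 49 mL/hr × 33.23263 mcg/mL = 1628.399 mcg/hr
1628.399 mcg/hr ÷ 60 min/hr = 27.13998 mcg/min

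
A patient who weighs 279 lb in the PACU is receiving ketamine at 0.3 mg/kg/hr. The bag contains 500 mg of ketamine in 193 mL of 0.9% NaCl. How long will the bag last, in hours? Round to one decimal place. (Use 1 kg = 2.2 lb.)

Weight = 279 lb ÷ 2.2 lb/kg = 126.8182 kg
Dose = 0.3 mg/kg/hr × 126.8182 kg = 38.04545 mg/hr
Concentration = 500 mg ÷ 193 mL = 2.590674 mg/mL
Rate = 38.04545 mg/hr ÷ 2.590674 mg/mL = 14.68555 mL/hr
Duration = 193 mL ÷ 14.68555 mL/hr = 13.14217 hr

13.1 hours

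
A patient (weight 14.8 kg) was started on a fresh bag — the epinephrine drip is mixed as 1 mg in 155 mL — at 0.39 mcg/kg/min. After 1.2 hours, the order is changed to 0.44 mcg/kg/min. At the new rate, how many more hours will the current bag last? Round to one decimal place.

1.5 hours

Initial rate:
Dose = 0.39 mcg/kg/min × 14.8 kg = 5.772 mcg/min
5.772 mcg/min × 60 min/hr = 346.32 mcg/hr
Concentration = 1 mg ÷ 155 mL = 0.006451613 mg/mL = 6.451613 mcg/mL
Rate = 346.32 mcg/hr ÷ 6.451613 mcg/mL = 53.6796 mL/hr
Volume infused so far = 53.6796 mL/hr × 1.2 hr = 64.41552 mL
Volume remaining = 155 − 64.41552 = 90.58448 mL
New rate:
Dose = 0.44 mcg/kg/min × 14.8 kg = 6.512 mcg/min
6.512 mcg/min × 60 min/hr = 390.72 mcg/hr
Rate = 390.72 mcg/hr ÷ 6.451613 mcg/mL = 60.5616 mL/hr
Time remaining = 90.58448 mL ÷ 60.5616 mL/hr = 1.495741 hr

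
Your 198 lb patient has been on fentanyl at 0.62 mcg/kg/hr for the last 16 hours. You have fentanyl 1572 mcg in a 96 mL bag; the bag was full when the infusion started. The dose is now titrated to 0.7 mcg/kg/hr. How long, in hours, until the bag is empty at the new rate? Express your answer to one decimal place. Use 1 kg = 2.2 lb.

10.8 hours

Initial rate:
Weight = 198 lb ÷ 2.2 lb/kg = 90 kg
Dose = 0.62 mcg/kg/hr × 90 kg = 55.8 mcg/hr
Concentration = 1572 mcg ÷ 96 mL = 16.375 mcg/mL
Rate = 55.8 mcg/hr ÷ 16.375 mcg/mL = 3.407634 mL/hr
Volume infused so far = 3.407634 mL/hr × 16 hr = 54.52214 mL
Volume remaining = 96 − 54.52214 = 41.47786 mL
New rate:
Dose = 0.7 mcg/kg/hr × 90 kg = 63 mcg/hr
Rate = 63 mcg/hr ÷ 16.375 mcg/mL = 3.847328 mL/hr
Time remaining = 41.47786 mL ÷ 3.847328 mL/hr = 10.78095 hr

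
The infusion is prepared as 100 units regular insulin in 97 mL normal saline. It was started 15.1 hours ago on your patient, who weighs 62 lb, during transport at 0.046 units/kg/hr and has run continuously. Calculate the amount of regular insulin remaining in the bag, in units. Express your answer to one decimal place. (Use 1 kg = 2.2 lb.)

Weight = 62 lb ÷ 2.2 lb/kg = 28.18182 kg
Dose = 0.046 units/kg/hr × 28.18182 kg = 1.296364 units/hr
Concentration = 100 units ÷ 97 mL = 1.030928 units/mL
Rate = 1.296364 units/hr ÷ 1.030928 units/mL = 1.257473 mL/hr
Volume infused = 1.257473 mL/hr × 15.1 hr = 18.98784 mL
Volume remaining = 97 − 18.98784 = 78.01216 mL
Drug remaining = 78.01216 mL × 1.030928 units/mL = 80.42491 units

80.4 units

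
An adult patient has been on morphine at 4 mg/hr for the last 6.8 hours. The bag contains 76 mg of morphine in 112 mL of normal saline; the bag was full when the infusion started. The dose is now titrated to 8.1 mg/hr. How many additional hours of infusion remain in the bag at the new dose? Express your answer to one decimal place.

Initial rate:
Concentration = 76 mg ÷ 112 mL = 0.6785714 mg/mL
Rate = 4 mg/hr ÷ 0.6785714 mg/mL = 5.894737 mL/hr
Volume infused so far = 5.894737 mL/hr × 6.8 hr = 40.08421 mL
Volume remaining = 112 − 40.08421 = 71.91579 mL
New rate:
Rate = 8.1 mg/hr ÷ 0.6785714 mg/mL = 11.93684 mL/hr
Time remaining = 71.91579 mL ÷ 11.93684 mL/hr = 6.024691 hr

6.0 hours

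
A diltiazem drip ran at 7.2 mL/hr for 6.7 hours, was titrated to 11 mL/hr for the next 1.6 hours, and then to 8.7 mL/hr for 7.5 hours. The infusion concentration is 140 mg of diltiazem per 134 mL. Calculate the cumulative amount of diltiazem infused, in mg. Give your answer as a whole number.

Concentration = 140 mg ÷ 134 mL = 1.044776 mg/mL
Stage 1: 7.2 mL/hr × 6.7 hr = 48.24 mL → 48.24 mL × 1.044776 mg/mL = 50.4 mg
Stage 2: 11 mL/hr × 1.6 hr = 17.6 mL → 17.6 mL × 1.044776 mg/mL = 18.38806 mg
Stage 3: 8.7 mL/hr × 7.5 hr = 65.25 mL → 65.25 mL × 1.044776 mg/mL = 68.17164 mg
Total = 50.4 + 18.38806 + 68.17164 = 136.9597 mg

137 mg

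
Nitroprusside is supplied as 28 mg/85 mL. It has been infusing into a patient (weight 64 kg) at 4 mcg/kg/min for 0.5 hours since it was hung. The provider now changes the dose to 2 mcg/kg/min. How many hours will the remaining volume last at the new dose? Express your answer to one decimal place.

2.6 hours

Initial rate:
Dose = 4 mcg/kg/min × 64 kg = 256 mcg/min
256 mcg/min × 60 min/hr = 15360 mcg/hr
Concentration = 28 mg ÷ 85 mL = 0.3294118 mg/mL = 329.4118 mcg/mL
Rate = 15360 mcg/hr ÷ 329.4118 mcg/mL = 46.62857 mL/hr
Volume infused so far = 46.62857 mL/hr × 0.5 hr = 23.31429 mL
Volume remaining = 85 − 23.31429 = 61.68571 mL
New rate:
Dose = 2 mcg/kg/min × 64 kg = 128 mcg/min
128 mcg/min × 60 min/hr = 7680 mcg/hr
Rate = 7680 mcg/hr ÷ 329.4118 mcg/mL = 23.31429 mL/hr
Time remaining = 61.68571 mL ÷ 23.31429 mL/hr = 2.645833 hr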